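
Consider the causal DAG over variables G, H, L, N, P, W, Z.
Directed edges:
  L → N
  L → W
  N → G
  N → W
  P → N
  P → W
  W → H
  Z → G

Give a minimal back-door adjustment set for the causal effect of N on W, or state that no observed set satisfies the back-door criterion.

desc(N)\{N}={G,H,W}; candidates ⊆ {L,P,Z}.
size 0: {}; under {} N still reaches {H,L,P,W} ∋ W.
size 1: {L}, {P}, {Z}; under {L} N still reaches {H,P,W} ∋ W.
{L,P}: N⊥W given {L,P} in G with N→· removed — back-door holds.

N→W: minimal back-door set {L, P}.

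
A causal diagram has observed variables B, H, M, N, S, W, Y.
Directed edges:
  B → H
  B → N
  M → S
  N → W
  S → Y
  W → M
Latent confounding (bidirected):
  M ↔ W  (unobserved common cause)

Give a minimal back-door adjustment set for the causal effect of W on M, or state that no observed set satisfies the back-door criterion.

desc(W)\{W}={M,S,Y}; candidates ⊆ {B,H,N}.
W↔M: latent back-door arc(s) into W.
size 0: {}; under {} W still reaches {B,H,M,N,S,Y} ∋ M.
size 1: {B}, {H}, {N}; under {B} W still reaches {M,N,S,Y} ∋ M.
size 2: {B,H}, {B,N}, {H,N}; under {B,H} W still reaches {M,N,S,Y} ∋ M.
W↔M cannot be blocked by any observed set — no back-door set.

W→M: no observed back-door set.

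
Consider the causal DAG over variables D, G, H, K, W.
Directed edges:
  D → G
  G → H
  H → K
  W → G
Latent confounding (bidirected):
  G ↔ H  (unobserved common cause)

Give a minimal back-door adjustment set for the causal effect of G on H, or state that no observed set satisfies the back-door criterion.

G→H: no observed back-door set.

desc(G)\{G}={H,K}; candidates ⊆ {D,W}.
G↔H: latent back-door arc(s) into G.
size 0: {}; under {} G still reaches {D,H,K,W} ∋ H.
size 1: {D}, {W}; under {D} G still reaches {H,K,W} ∋ H.
size 2: {D,W}; under {D,W} G still reaches {H,K} ∋ H.
G↔H cannot be blocked by any observed set — no back-door set.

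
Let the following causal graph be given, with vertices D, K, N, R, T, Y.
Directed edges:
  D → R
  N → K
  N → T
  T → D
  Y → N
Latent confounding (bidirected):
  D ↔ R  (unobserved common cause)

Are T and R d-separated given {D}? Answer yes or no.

Bayes-Ball from T | {D} reaches {K,N,R,Y}.
R ∈ reach(T|{D}) ⇒ T ⊥̸ R | {D}.

No — T and R are d-connected given {D}.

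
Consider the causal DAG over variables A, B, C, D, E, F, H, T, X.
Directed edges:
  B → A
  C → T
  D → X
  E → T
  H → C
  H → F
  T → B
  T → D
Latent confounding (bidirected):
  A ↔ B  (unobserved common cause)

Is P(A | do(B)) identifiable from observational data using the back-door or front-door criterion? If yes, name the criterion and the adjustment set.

desc(B)\{B}={A}; candidates ⊆ {C,D,E,F,H,T,X}.
B↔A: latent back-door arc(s) into B.
size 0: {}; under {} B still reaches {A,C,D,E,F,H,T,X} ∋ A.
size 1: {C}, {D}, {E} …(+4); under {C} B still reaches {A,D,E,T,X} ∋ A.
size 2: {C,D}, {C,E}, {C,F} …(+18); under {C,D} B still reaches {A,E,T} ∋ A.
B↔A cannot be blocked by any observed set — no back-door set.
No mediator lies on a directed B→…→A path.
Neither criterion identifies P(A|do(B)) in this graph.

P(A|do(B)): not identifiable (no BD/FD set).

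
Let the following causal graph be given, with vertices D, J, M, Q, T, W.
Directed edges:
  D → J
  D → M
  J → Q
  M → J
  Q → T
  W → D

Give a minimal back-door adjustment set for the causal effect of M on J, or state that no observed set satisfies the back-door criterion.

M→J: minimal back-door set {D}.

desc(M)\{M}={J,Q,T}; candidates ⊆ {D,W}.
size 0: {}; under {} M still reaches {D,J,Q,T,W} ∋ J.
{D}: M⊥J given {D} in G with M→· removed — back-door holds.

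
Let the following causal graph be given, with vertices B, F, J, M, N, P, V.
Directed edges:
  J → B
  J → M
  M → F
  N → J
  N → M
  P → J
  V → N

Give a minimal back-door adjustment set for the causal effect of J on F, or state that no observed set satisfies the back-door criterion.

desc(J)\{J}={B,F,M}; candidates ⊆ {N,P,V}.
size 0: {}; under {} J still reaches {F,M,N,P,V} ∋ F.
{N}: J⊥F given {N} in G with J→· removed — back-door holds.

J→F: minimal back-door set {N}.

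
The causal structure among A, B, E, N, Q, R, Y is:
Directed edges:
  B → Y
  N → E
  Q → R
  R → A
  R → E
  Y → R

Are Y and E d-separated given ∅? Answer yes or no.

No — Y and E are d-connected given ∅.

Bayes-Ball from Y | ∅ reaches {A,B,E,R}.
E ∈ reach(Y|∅) ⇒ Y ⊥̸ E | ∅.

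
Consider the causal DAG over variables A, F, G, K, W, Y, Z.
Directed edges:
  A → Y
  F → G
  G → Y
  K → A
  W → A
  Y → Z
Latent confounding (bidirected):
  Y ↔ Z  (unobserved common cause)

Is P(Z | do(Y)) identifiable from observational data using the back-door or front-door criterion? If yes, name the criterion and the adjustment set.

P(Z|do(Y)): not identifiable (no BD/FD set).

desc(Y)\{Y}={Z}; candidates ⊆ {A,F,G,K,W}.
Y↔Z: latent back-door arc(s) into Y.
size 0: {}; under {} Y still reaches {A,F,G,K,W,Z} ∋ Z.
size 1: {A}, {F}, {G} …(+2); under {A} Y still reaches {F,G,Z} ∋ Z.
size 2: {A,F}, {A,G}, {A,K} …(+7); under {A,F} Y still reaches {G,Z} ∋ Z.
Y↔Z cannot be blocked by any observed set — no back-door set.
No mediator lies on a directed Y→…→Z path.
Neither criterion identifies P(Z|do(Y)) in this graph.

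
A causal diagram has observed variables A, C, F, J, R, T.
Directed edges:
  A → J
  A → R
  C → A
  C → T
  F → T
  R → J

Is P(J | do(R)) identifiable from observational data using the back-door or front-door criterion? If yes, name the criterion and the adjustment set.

desc(R)\{R}={J}; candidates ⊆ {A,C,F,T}.
size 0: {}; under {} R still reaches {A,C,J,T} ∋ J.
{A}: R⊥J given {A} in G with R→· removed — back-door holds.
P(J|do(R)) = Σ_{A} P(J|R,A)·P(A).

P(J|do(R)): backdoor, adjust for {A}.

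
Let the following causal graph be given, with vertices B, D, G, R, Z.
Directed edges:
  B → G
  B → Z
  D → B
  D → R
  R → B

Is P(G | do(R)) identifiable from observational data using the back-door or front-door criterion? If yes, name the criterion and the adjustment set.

desc(R)\{R}={B,G,Z}; candidates ⊆ {D}.
size 0: {}; under {} R still reaches {B,D,G,Z} ∋ G.
{D}: R⊥G given {D} in G with R→· removed — back-door holds.
P(G|do(R)) = Σ_{D} P(G|R,D)·P(D).

P(G|do(R)): backdoor, adjust for {D}.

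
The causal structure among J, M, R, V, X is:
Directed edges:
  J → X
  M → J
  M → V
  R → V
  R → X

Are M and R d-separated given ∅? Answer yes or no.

Bayes-Ball from M | ∅ reaches {J,V,X}.
R ∉ reach(M|∅) ⇒ M ⊥ R | ∅.

Yes — M ⊥ R | ∅.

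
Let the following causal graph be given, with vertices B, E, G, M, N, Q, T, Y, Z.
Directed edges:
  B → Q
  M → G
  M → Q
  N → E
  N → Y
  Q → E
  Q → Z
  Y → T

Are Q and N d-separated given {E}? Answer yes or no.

Bayes-Ball from Q | {E} reaches {B,G,M,N,T,Y,Z}.
N ∈ reach(Q|{E}) ⇒ Q ⊥̸ N | {E}.

No — Q and N are d-connected given {E}.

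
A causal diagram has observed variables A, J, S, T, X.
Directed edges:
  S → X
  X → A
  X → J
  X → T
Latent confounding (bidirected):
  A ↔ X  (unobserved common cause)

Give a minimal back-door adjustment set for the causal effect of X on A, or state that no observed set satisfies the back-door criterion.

X→A: no observed back-door set.

desc(X)\{X}={A,J,T}; candidates ⊆ {S}.
X↔A: latent back-door arc(s) into X.
size 0: {}; under {} X still reaches {A,S} ∋ A.
size 1: {S}; under {S} X still reaches {A} ∋ A.
X↔A cannot be blocked by any observed set — no back-door set.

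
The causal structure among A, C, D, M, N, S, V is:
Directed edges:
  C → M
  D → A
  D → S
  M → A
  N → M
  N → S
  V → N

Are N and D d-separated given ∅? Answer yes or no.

Bayes-Ball from N | ∅ reaches {A,M,S,V}.
D ∉ reach(N|∅) ⇒ N ⊥ D | ∅.

Yes — N ⊥ D | ∅.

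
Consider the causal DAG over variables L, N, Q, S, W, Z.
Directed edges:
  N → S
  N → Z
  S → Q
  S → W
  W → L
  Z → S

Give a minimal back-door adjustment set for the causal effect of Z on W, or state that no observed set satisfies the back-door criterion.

desc(Z)\{Z}={L,Q,S,W}; candidates ⊆ {N}.
size 0: {}; under {} Z still reaches {L,N,Q,S,W} ∋ W.
{N}: Z⊥W given {N} in G with Z→· removed — back-door holds.

Z→W: minimal back-door set {N}.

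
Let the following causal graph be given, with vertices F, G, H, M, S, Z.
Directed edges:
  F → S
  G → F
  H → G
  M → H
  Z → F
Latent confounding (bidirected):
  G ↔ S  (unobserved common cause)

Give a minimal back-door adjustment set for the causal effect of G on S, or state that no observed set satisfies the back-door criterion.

G→S: no observed back-door set.

desc(G)\{G}={F,S}; candidates ⊆ {H,M,Z}.
G↔S: latent back-door arc(s) into G.
size 0: {}; under {} G still reaches {H,M,S} ∋ S.
size 1: {H}, {M}, {Z}; under {H} G still reaches {S} ∋ S.
size 2: {H,M}, {H,Z}, {M,Z}; under {H,M} G still reaches {S} ∋ S.
G↔S cannot be blocked by any observed set — no back-door set.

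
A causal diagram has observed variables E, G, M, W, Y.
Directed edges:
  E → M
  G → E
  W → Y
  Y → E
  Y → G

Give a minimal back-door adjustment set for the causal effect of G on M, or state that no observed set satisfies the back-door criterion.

desc(G)\{G}={E,M}; candidates ⊆ {W,Y}.
size 0: {}; under {} G still reaches {E,M,W,Y} ∋ M.
{Y}: G⊥M given {Y} in G with G→· removed — back-door holds.

G→M: minimal back-door set {Y}.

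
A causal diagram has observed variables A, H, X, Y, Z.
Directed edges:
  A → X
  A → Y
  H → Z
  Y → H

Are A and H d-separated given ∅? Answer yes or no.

Bayes-Ball from A | ∅ reaches {H,X,Y,Z}.
H ∈ reach(A|∅) ⇒ A ⊥̸ H | ∅.

No — A and H are d-connected given ∅.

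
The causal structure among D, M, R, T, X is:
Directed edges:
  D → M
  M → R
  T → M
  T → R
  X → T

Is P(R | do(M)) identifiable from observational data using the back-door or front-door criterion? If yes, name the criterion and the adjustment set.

P(R|do(M)): backdoor, adjust for {T}.

desc(M)\{M}={R}; candidates ⊆ {D,T,X}.
size 0: {}; under {} M still reaches {D,R,T,X} ∋ R.
{T}: M⊥R given {T} in G with M→· removed — back-door holds.
P(R|do(M)) = Σ_{T} P(R|M,T)·P(T).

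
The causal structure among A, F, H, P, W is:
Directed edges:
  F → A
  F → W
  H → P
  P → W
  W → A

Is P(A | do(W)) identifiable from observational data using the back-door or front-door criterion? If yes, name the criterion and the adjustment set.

P(A|do(W)): backdoor, adjust for {F}.

desc(W)\{W}={A}; candidates ⊆ {F,H,P}.
size 0: {}; under {} W still reaches {A,F,H,P} ∋ A.
{F}: W⊥A given {F} in G with W→· removed — back-door holds.
P(A|do(W)) = Σ_{F} P(A|W,F)·P(F).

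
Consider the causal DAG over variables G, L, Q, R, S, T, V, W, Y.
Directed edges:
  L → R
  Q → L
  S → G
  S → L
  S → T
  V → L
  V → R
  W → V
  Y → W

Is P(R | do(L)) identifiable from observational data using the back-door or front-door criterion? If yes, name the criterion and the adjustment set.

desc(L)\{L}={R}; candidates ⊆ {G,Q,S,T,V,W,Y}.
size 0: {}; under {} L still reaches {G,Q,R,S,T,V,W,Y} ∋ R.
{V}: L⊥R given {V} in G with L→· removed — back-door holds.
P(R|do(L)) = Σ_{V} P(R|L,V)·P(V).

P(R|do(L)): backdoor, adjust for {V}.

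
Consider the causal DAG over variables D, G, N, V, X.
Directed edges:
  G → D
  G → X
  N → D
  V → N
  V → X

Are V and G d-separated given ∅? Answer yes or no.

Yes — V ⊥ G | ∅.

Bayes-Ball from V | ∅ reaches {D,N,X}.
G ∉ reach(V|∅) ⇒ V ⊥ G | ∅.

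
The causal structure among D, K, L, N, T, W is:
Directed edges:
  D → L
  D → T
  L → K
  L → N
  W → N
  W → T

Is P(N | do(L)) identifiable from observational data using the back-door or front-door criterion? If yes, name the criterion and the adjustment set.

P(N|do(L)): backdoor, adjust for ∅.

desc(L)\{L}={K,N}; candidates ⊆ {D,T,W}.
∅: L⊥N given ∅ in G with L→· removed — back-door holds.
P(N|do(L)) = P(N|L) — no adjustment needed.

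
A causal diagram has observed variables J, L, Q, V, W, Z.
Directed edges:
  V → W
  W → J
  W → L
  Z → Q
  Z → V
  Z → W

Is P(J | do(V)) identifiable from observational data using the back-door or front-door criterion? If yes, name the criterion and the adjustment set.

P(J|do(V)): backdoor, adjust for {Z}.

desc(V)\{V}={J,L,W}; candidates ⊆ {Q,Z}.
size 0: {}; under {} V still reaches {J,L,Q,W,Z} ∋ J.
{Z}: V⊥J given {Z} in G with V→· removed — back-door holds.
P(J|do(V)) = Σ_{Z} P(J|V,Z)·P(Z).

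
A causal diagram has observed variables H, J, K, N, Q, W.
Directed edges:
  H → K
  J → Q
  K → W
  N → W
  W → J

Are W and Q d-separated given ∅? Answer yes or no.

Bayes-Ball from W | ∅ reaches {H,J,K,N,Q}.
Q ∈ reach(W|∅) ⇒ W ⊥̸ Q | ∅.

No — W and Q are d-connected given ∅.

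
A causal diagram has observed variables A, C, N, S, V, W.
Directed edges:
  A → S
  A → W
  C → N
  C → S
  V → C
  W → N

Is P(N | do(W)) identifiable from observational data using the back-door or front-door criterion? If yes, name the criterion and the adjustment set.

desc(W)\{W}={N}; candidates ⊆ {A,C,S,V}.
∅: W⊥N given ∅ in G with W→· removed — back-door holds.
P(N|do(W)) = P(N|W) — no adjustment needed.

P(N|do(W)): backdoor, adjust for ∅.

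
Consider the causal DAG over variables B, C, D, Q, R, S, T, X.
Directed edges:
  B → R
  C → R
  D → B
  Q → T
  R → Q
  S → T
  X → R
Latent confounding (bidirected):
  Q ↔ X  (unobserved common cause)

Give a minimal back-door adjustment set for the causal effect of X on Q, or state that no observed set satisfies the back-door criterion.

X→Q: no observed back-door set.

desc(X)\{X}={Q,R,T}; candidates ⊆ {B,C,D,S}.
X↔Q: latent back-door arc(s) into X.
size 0: {}; under {} X still reaches {Q,T} ∋ Q.
size 1: {B}, {C}, {D} …(+1); under {B} X still reaches {Q,T} ∋ Q.
size 2: {B,C}, {B,D}, {B,S} …(+3); under {B,C} X still reaches {Q,T} ∋ Q.
X↔Q cannot be blocked by any observed set — no back-door set.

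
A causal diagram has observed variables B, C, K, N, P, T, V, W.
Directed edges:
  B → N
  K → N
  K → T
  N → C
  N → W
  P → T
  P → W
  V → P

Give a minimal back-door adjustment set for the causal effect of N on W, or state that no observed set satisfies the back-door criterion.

N→W: minimal back-door set ∅.

desc(N)\{N}={C,W}; candidates ⊆ {B,K,P,T,V}.
∅: N⊥W given ∅ in G with N→· removed — back-door holds.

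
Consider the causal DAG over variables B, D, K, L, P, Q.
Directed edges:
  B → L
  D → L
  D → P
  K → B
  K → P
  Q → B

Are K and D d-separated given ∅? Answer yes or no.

Yes — K ⊥ D | ∅.

Bayes-Ball from K | ∅ reaches {B,L,P}.
D ∉ reach(K|∅) ⇒ K ⊥ D | ∅.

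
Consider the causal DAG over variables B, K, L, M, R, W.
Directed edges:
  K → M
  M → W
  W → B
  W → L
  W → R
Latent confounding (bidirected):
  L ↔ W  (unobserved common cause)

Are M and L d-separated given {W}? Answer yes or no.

Bayes-Ball from M | {W} reaches {K,L}.
L ∈ reach(M|{W}) ⇒ M ⊥̸ L | {W}.

No — M and L are d-connected given {W}.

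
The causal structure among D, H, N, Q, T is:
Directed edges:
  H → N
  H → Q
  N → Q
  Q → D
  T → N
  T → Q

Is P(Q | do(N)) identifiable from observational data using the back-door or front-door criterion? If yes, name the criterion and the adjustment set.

P(Q|do(N)): backdoor, adjust for {H, T}.

desc(N)\{N}={D,Q}; candidates ⊆ {H,T}.
size 0: {}; under {} N still reaches {D,H,Q,T} ∋ Q.
size 1: {H}, {T}; under {H} N still reaches {D,Q,T} ∋ Q.
{H,T}: N⊥Q given {H,T} in G with N→· removed — back-door holds.
P(Q|do(N)) = Σ_{H,T} P(Q|N,H,T)·P(H,T).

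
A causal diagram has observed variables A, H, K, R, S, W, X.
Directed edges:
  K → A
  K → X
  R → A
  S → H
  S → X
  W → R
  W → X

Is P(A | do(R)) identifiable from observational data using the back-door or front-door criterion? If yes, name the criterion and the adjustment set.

desc(R)\{R}={A}; candidates ⊆ {H,K,S,W,X}.
∅: R⊥A given ∅ in G with R→· removed — back-door holds.
P(A|do(R)) = P(A|R) — no adjustment needed.

P(A|do(R)): backdoor, adjust for ∅.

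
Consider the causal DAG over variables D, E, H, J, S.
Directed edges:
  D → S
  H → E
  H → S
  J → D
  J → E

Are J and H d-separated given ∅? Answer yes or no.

Bayes-Ball from J | ∅ reaches {D,E,S}.
H ∉ reach(J|∅) ⇒ J ⊥ H | ∅.

Yes — J ⊥ H | ∅.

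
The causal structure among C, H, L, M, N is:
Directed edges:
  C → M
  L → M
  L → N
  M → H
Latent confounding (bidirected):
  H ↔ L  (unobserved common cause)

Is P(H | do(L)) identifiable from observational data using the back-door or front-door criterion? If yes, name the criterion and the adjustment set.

P(H|do(L)): frontdoor, adjust for {M}.

desc(L)\{L}={H,M,N}; candidates ⊆ {C}.
L↔H: latent back-door arc(s) into L.
size 0: {}; under {} L still reaches {H} ∋ H.
size 1: {C}; under {C} L still reaches {H} ∋ H.
L↔H cannot be blocked by any observed set — no back-door set.
{M}: (i) intercepts every directed L→H path; (ii) no back-door L→{M}; (iii) {L} blocks every back-door {M}→H. Front-door holds.
P(H|do(L)) = Σ_{M} P(M|L) Σ_{L'} P(H|M,L')P(L').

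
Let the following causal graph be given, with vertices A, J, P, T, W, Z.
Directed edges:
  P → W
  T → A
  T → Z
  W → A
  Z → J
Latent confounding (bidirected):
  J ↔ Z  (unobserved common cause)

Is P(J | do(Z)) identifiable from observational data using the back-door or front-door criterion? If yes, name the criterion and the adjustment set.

desc(Z)\{Z}={J}; candidates ⊆ {A,P,T,W}.
Z↔J: latent back-door arc(s) into Z.
size 0: {}; under {} Z still reaches {A,J,T} ∋ J.
size 1: {A}, {P}, {T} …(+1); under {A} Z still reaches {J,P,T,W} ∋ J.
size 2: {A,P}, {A,T}, {A,W} …(+3); under {A,P} Z still reaches {J,T,W} ∋ J.
Z↔J cannot be blocked by any observed set — no back-door set.
No mediator lies on a directed Z→…→J path.
Neither criterion identifies P(J|do(Z)) in this graph.

P(J|do(Z)): not identifiable (no BD/FD set).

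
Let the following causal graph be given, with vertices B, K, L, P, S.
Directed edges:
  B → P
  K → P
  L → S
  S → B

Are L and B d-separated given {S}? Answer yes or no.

Yes — L ⊥ B | {S}.

Bayes-Ball from L | {S} reaches ∅.
B ∉ reach(L|{S}) ⇒ L ⊥ B | {S}.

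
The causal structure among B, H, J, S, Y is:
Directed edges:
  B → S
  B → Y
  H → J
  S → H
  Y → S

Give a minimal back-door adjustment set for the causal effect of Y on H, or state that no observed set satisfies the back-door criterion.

Y→H: minimal back-door set {B}.

desc(Y)\{Y}={H,J,S}; candidates ⊆ {B}.
size 0: {}; under {} Y still reaches {B,H,J,S} ∋ H.
{B}: Y⊥H given {B} in G with Y→· removed — back-door holds.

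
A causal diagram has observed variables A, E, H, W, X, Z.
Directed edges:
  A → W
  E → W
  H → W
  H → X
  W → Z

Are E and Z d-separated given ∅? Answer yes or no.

Bayes-Ball from E | ∅ reaches {W,Z}.
Z ∈ reach(E|∅) ⇒ E ⊥̸ Z | ∅.

No — E and Z are d-connected given ∅.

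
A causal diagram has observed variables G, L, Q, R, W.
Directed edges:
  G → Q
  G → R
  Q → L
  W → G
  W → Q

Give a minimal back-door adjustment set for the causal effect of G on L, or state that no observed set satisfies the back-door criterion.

desc(G)\{G}={L,Q,R}; candidates ⊆ {W}.
size 0: {}; under {} G still reaches {L,Q,W} ∋ L.
{W}: G⊥L given {W} in G with G→· removed — back-door holds.

G→L: minimal back-door set {W}.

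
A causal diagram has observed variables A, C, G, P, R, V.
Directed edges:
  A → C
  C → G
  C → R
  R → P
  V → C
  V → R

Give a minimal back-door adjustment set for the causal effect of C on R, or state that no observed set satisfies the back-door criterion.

C→R: minimal back-door set {V}.

desc(C)\{C}={G,P,R}; candidates ⊆ {A,V}.
size 0: {}; under {} C still reaches {A,P,R,V} ∋ R.
{V}: C⊥R given {V} in G with C→· removed — back-door holds.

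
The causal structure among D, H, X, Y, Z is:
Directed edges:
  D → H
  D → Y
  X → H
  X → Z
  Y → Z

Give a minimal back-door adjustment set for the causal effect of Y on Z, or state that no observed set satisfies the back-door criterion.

desc(Y)\{Y}={Z}; candidates ⊆ {D,H,X}.
∅: Y⊥Z given ∅ in G with Y→· removed — back-door holds.

Y→Z: minimal back-door set ∅.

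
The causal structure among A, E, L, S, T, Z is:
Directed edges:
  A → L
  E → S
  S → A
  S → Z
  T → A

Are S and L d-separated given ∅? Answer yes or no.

No — S and L are d-connected given ∅.

Bayes-Ball from S | ∅ reaches {A,E,L,Z}.
L ∈ reach(S|∅) ⇒ S ⊥̸ L | ∅.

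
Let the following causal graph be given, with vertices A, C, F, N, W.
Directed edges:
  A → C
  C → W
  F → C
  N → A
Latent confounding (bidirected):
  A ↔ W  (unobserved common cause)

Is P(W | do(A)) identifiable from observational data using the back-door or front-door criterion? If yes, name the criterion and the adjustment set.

desc(A)\{A}={C,W}; candidates ⊆ {F,N}.
A↔W: latent back-door arc(s) into A.
size 0: {}; under {} A still reaches {N,W} ∋ W.
size 1: {F}, {N}; under {F} A still reaches {N,W} ∋ W.
size 2: {F,N}; under {F,N} A still reaches {W} ∋ W.
A↔W cannot be blocked by any observed set — no back-door set.
{C}: (i) intercepts every directed A→W path; (ii) no back-door A→{C}; (iii) {A} blocks every back-door {C}→W. Front-door holds.
P(W|do(A)) = Σ_{C} P(C|A) Σ_{A'} P(W|C,A')P(A').

P(W|do(A)): frontdoor, adjust for {C}.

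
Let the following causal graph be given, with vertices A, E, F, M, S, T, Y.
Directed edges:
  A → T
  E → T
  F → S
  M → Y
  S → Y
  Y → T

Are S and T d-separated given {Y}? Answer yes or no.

Bayes-Ball from S | {Y} reaches {F,M}.
T ∉ reach(S|{Y}) ⇒ S ⊥ T | {Y}.

Yes — S ⊥ T | {Y}.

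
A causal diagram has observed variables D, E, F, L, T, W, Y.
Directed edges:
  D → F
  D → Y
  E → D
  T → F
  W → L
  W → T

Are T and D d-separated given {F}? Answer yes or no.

No — T and D are d-connected given {F}.

Bayes-Ball from T | {F} reaches {D,E,L,W,Y}.
D ∈ reach(T|{F}) ⇒ T ⊥̸ D | {F}.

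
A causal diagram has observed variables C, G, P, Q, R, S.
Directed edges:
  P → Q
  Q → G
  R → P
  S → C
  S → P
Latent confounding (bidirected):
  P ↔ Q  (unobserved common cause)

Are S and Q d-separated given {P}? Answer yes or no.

Bayes-Ball from S | {P} reaches {C,G,Q,R}.
Q ∈ reach(S|{P}) ⇒ S ⊥̸ Q | {P}.

No — S and Q are d-connected given {P}.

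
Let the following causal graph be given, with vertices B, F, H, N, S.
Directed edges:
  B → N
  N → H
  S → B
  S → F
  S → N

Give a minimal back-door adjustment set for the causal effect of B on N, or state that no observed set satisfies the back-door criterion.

desc(B)\{B}={H,N}; candidates ⊆ {F,S}.
size 0: {}; under {} B still reaches {F,H,N,S} ∋ N.
{S}: B⊥N given {S} in G with B→· removed — back-door holds.

B→N: minimal back-door set {S}.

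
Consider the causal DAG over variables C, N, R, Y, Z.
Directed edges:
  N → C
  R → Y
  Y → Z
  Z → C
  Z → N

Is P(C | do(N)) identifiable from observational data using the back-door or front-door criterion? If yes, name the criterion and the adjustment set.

desc(N)\{N}={C}; candidates ⊆ {R,Y,Z}.
size 0: {}; under {} N still reaches {C,R,Y,Z} ∋ C.
{Z}: N⊥C given {Z} in G with N→· removed — back-door holds.
P(C|do(N)) = Σ_{Z} P(C|N,Z)·P(Z).

P(C|do(N)): backdoor, adjust for {Z}.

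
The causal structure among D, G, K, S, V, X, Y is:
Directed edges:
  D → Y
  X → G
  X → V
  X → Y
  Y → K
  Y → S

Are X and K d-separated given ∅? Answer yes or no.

Bayes-Ball from X | ∅ reaches {G,K,S,V,Y}.
K ∈ reach(X|∅) ⇒ X ⊥̸ K | ∅.

No — X and K are d-connected given ∅.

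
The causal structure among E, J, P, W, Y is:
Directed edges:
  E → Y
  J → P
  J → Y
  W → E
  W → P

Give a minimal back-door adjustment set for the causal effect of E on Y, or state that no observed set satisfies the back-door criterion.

desc(E)\{E}={Y}; candidates ⊆ {J,P,W}.
∅: E⊥Y given ∅ in G with E→· removed — back-door holds.

E→Y: minimal back-door set ∅.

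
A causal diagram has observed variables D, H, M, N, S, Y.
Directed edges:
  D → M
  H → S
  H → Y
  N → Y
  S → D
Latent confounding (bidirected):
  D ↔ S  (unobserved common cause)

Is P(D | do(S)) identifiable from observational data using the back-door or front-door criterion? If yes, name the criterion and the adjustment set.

P(D|do(S)): not identifiable (no BD/FD set).

desc(S)\{S}={D,M}; candidates ⊆ {H,N,Y}.
S↔D: latent back-door arc(s) into S.
size 0: {}; under {} S still reaches {D,H,M,Y} ∋ D.
size 1: {H}, {N}, {Y}; under {H} S still reaches {D,M} ∋ D.
size 2: {H,N}, {H,Y}, {N,Y}; under {H,N} S still reaches {D,M} ∋ D.
S↔D cannot be blocked by any observed set — no back-door set.
No mediator lies on a directed S→…→D path.
Neither criterion identifies P(D|do(S)) in this graph.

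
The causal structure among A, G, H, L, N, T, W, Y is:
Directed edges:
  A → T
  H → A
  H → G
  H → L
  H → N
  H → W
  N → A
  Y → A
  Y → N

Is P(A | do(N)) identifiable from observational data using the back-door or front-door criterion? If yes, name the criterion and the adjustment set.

P(A|do(N)): backdoor, adjust for {H, Y}.

desc(N)\{N}={A,T}; candidates ⊆ {G,H,L,W,Y}.
size 0: {}; under {} N still reaches {A,G,H,L,T,W,Y} ∋ A.
size 1: {G}, {H}, {L} …(+2); under {G} N still reaches {A,H,L,T,W,Y} ∋ A.
{H,Y}: N⊥A given {H,Y} in G with N→· removed — back-door holds.
P(A|do(N)) = Σ_{H,Y} P(A|N,H,Y)·P(H,Y).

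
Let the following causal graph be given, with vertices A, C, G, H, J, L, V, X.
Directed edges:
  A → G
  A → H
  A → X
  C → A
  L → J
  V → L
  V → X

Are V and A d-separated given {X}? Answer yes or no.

Bayes-Ball from V | {X} reaches {A,C,G,H,J,L}.
A ∈ reach(V|{X}) ⇒ V ⊥̸ A | {X}.

No — V and A are d-connected given {X}.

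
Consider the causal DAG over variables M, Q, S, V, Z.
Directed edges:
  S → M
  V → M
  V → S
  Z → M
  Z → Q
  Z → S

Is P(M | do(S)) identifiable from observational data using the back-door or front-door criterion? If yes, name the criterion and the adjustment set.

desc(S)\{S}={M}; candidates ⊆ {Q,V,Z}.
size 0: {}; under {} S still reaches {M,Q,V,Z} ∋ M.
size 1: {Q}, {V}, {Z}; under {Q} S still reaches {M,V,Z} ∋ M.
{V,Z}: S⊥M given {V,Z} in G with S→· removed — back-door holds.
P(M|do(S)) = Σ_{V,Z} P(M|S,V,Z)·P(V,Z).

P(M|do(S)): backdoor, adjust for {V, Z}.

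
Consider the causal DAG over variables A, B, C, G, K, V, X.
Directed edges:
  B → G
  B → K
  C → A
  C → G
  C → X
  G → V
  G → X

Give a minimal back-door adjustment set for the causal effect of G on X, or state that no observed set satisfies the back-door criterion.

G→X: minimal back-door set {C}.

desc(G)\{G}={V,X}; candidates ⊆ {A,B,C,K}.
size 0: {}; under {} G still reaches {A,B,C,K,X} ∋ X.
{C}: G⊥X given {C} in G with G→· removed — back-door holds.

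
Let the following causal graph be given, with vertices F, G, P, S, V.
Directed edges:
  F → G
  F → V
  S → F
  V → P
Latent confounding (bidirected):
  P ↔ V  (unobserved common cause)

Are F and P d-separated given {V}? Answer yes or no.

Bayes-Ball from F | {V} reaches {G,P,S}.
P ∈ reach(F|{V}) ⇒ F ⊥̸ P | {V}.

No — F and P are d-connected given {V}.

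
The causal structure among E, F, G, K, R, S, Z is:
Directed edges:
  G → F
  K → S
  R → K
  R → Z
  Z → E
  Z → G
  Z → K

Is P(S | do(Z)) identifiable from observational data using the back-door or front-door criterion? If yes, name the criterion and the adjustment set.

P(S|do(Z)): backdoor, adjust for {R}.

desc(Z)\{Z}={E,F,G,K,S}; candidates ⊆ {R}.
size 0: {}; under {} Z still reaches {K,R,S} ∋ S.
{R}: Z⊥S given {R} in G with Z→· removed — back-door holds.
P(S|do(Z)) = Σ_{R} P(S|Z,R)·P(R).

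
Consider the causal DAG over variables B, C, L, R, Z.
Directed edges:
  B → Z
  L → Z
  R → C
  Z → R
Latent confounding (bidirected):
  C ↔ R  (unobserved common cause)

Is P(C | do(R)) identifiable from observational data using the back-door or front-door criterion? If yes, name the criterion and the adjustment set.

P(C|do(R)): not identifiable (no BD/FD set).

desc(R)\{R}={C}; candidates ⊆ {B,L,Z}.
R↔C: latent back-door arc(s) into R.
size 0: {}; under {} R still reaches {B,C,L,Z} ∋ C.
size 1: {B}, {L}, {Z}; under {B} R still reaches {C,L,Z} ∋ C.
size 2: {B,L}, {B,Z}, {L,Z}; under {B,L} R still reaches {C,Z} ∋ C.
R↔C cannot be blocked by any observed set — no back-door set.
No mediator lies on a directed R→…→C path.
Neither criterion identifies P(C|do(R)) in this graph.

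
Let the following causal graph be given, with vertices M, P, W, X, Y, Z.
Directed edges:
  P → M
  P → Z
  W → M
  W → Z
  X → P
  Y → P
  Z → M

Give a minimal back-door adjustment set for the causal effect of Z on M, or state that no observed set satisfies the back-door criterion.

desc(Z)\{Z}={M}; candidates ⊆ {P,W,X,Y}.
size 0: {}; under {} Z still reaches {M,P,W,X,Y} ∋ M.
size 1: {P}, {W}, {X} …(+1); under {P} Z still reaches {M,W} ∋ M.
{P,W}: Z⊥M given {P,W} in G with Z→· removed — back-door holds.

Z→M: minimal back-door set {P, W}.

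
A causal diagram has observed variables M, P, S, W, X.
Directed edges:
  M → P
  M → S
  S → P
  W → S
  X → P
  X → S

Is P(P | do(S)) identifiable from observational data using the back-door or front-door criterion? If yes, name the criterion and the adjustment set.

desc(S)\{S}={P}; candidates ⊆ {M,W,X}.
size 0: {}; under {} S still reaches {M,P,W,X} ∋ P.
size 1: {M}, {W}, {X}; under {M} S still reaches {P,W,X} ∋ P.
{M,X}: S⊥P given {M,X} in G with S→· removed — back-door holds.
P(P|do(S)) = Σ_{M,X} P(P|S,M,X)·P(M,X).

P(P|do(S)): backdoor, adjust for {M, X}.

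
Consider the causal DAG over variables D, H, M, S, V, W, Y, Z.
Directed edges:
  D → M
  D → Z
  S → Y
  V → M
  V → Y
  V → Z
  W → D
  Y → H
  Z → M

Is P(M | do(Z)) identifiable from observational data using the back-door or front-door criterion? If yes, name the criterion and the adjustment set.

desc(Z)\{Z}={M}; candidates ⊆ {D,H,S,V,W,Y}.
size 0: {}; under {} Z still reaches {D,H,M,V,W,Y} ∋ M.
size 1: {D}, {H}, {S} …(+3); under {D} Z still reaches {H,M,V,Y} ∋ M.
{D,V}: Z⊥M given {D,V} in G with Z→· removed — back-door holds.
P(M|do(Z)) = Σ_{D,V} P(M|Z,D,V)·P(D,V).

P(M|do(Z)): backdoor, adjust for {D, V}.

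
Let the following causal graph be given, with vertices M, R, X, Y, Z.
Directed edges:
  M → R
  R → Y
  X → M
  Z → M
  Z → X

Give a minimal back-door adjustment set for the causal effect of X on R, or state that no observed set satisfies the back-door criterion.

X→R: minimal back-door set {Z}.

desc(X)\{X}={M,R,Y}; candidates ⊆ {Z}.
size 0: {}; under {} X still reaches {M,R,Y,Z} ∋ R.
{Z}: X⊥R given {Z} in G with X→· removed — back-door holds.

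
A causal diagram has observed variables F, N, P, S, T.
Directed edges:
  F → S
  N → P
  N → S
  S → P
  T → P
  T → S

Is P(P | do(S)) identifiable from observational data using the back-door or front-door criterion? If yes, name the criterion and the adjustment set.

desc(S)\{S}={P}; candidates ⊆ {F,N,T}.
size 0: {}; under {} S still reaches {F,N,P,T} ∋ P.
size 1: {F}, {N}, {T}; under {F} S still reaches {N,P,T} ∋ P.
{N,T}: S⊥P given {N,T} in G with S→· removed — back-door holds.
P(P|do(S)) = Σ_{N,T} P(P|S,N,T)·P(N,T).

P(P|do(S)): backdoor, adjust for {N, T}.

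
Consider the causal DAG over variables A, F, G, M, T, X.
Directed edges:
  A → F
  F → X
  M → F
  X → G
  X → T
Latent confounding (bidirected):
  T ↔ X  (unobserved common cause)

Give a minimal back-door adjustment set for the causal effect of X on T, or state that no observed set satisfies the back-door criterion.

desc(X)\{X}={G,T}; candidates ⊆ {A,F,M}.
X↔T: latent back-door arc(s) into X.
size 0: {}; under {} X still reaches {A,F,M,T} ∋ T.
size 1: {A}, {F}, {M}; under {A} X still reaches {F,M,T} ∋ T.
size 2: {A,F}, {A,M}, {F,M}; under {A,F} X still reaches {T} ∋ T.
X↔T cannot be blocked by any observed set — no back-door set.

X→T: no observed back-door set.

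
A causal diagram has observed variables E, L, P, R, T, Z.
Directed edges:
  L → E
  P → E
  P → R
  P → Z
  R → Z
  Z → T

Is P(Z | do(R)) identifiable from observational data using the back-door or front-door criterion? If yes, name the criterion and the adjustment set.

desc(R)\{R}={T,Z}; candidates ⊆ {E,L,P}.
size 0: {}; under {} R still reaches {E,P,T,Z} ∋ Z.
{P}: R⊥Z given {P} in G with R→· removed — back-door holds.
P(Z|do(R)) = Σ_{P} P(Z|R,P)·P(P).

P(Z|do(R)): backdoor, adjust for {P}.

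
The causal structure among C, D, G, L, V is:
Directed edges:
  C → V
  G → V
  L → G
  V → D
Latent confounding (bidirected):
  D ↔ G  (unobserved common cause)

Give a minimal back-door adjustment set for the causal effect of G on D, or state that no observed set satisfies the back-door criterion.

desc(G)\{G}={D,V}; candidates ⊆ {C,L}.
G↔D: latent back-door arc(s) into G.
size 0: {}; under {} G still reaches {D,L} ∋ D.
size 1: {C}, {L}; under {C} G still reaches {D,L} ∋ D.
size 2: {C,L}; under {C,L} G still reaches {D} ∋ D.
G↔D cannot be blocked by any observed set — no back-door set.

G→D: no observed back-door set.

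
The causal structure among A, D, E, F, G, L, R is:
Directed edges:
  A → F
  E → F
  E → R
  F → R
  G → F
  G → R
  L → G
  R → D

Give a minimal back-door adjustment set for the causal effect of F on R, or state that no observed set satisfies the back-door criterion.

desc(F)\{F}={D,R}; candidates ⊆ {A,E,G,L}.
size 0: {}; under {} F still reaches {A,D,E,G,L,R} ∋ R.
size 1: {A}, {E}, {G} …(+1); under {A} F still reaches {D,E,G,L,R} ∋ R.
{E,G}: F⊥R given {E,G} in G with F→· removed — back-door holds.

F→R: minimal back-door set {E, G}.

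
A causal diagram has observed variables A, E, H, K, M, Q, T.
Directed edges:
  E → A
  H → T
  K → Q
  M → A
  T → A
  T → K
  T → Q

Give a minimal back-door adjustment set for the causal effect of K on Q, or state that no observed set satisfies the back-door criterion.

desc(K)\{K}={Q}; candidates ⊆ {A,E,H,M,T}.
size 0: {}; under {} K still reaches {A,H,Q,T} ∋ Q.
{T}: K⊥Q given {T} in G with K→· removed — back-door holds.

K→Q: minimal back-door set {T}.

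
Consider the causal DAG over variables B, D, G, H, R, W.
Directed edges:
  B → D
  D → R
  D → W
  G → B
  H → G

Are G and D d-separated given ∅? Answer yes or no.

Bayes-Ball from G | ∅ reaches {B,D,H,R,W}.
D ∈ reach(G|∅) ⇒ G ⊥̸ D | ∅.

No — G and D are d-connected given ∅.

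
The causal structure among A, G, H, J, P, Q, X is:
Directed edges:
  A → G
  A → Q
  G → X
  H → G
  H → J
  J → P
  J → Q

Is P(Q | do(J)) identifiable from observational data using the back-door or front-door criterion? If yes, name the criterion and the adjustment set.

desc(J)\{J}={P,Q}; candidates ⊆ {A,G,H,X}.
∅: J⊥Q given ∅ in G with J→· removed — back-door holds.
P(Q|do(J)) = P(Q|J) — no adjustment needed.

P(Q|do(J)): backdoor, adjust for ∅.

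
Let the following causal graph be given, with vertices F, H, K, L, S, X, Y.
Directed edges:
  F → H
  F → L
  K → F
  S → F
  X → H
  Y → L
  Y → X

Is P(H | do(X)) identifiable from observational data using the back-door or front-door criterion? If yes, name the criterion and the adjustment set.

P(H|do(X)): backdoor, adjust for ∅.

desc(X)\{X}={H}; candidates ⊆ {F,K,L,S,Y}.
∅: X⊥H given ∅ in G with X→· removed — back-door holds.
P(H|do(X)) = P(H|X) — no adjustment needed.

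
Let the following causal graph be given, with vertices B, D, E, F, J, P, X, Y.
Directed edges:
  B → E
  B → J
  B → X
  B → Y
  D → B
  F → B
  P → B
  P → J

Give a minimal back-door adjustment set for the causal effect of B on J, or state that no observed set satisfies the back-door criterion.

B→J: minimal back-door set {P}.

desc(B)\{B}={E,J,X,Y}; candidates ⊆ {D,F,P}.
size 0: {}; under {} B still reaches {D,F,J,P} ∋ J.
{P}: B⊥J given {P} in G with B→· removed — back-door holds.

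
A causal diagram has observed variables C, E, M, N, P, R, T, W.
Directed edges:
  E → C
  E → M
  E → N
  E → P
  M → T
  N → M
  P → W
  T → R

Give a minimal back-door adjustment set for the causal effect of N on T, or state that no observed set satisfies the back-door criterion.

N→T: minimal back-door set {E}.

desc(N)\{N}={M,R,T}; candidates ⊆ {C,E,P,W}.
size 0: {}; under {} N still reaches {C,E,M,P,R,T,W} ∋ T.
{E}: N⊥T given {E} in G with N→· removed — back-door holds.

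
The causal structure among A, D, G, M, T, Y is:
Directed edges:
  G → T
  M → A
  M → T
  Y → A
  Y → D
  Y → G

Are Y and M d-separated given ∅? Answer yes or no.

Yes — Y ⊥ M | ∅.

Bayes-Ball from Y | ∅ reaches {A,D,G,T}.
M ∉ reach(Y|∅) ⇒ Y ⊥ M | ∅.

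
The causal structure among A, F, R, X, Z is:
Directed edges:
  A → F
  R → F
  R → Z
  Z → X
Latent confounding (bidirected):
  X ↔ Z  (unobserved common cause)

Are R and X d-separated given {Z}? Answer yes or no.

Bayes-Ball from R | {Z} reaches {F,X}.
X ∈ reach(R|{Z}) ⇒ R ⊥̸ X | {Z}.

No — R and X are d-connected given {Z}.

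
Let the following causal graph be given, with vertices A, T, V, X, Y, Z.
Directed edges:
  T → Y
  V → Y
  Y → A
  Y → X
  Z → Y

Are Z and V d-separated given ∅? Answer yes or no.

Bayes-Ball from Z | ∅ reaches {A,X,Y}.
V ∉ reach(Z|∅) ⇒ Z ⊥ V | ∅.

Yes — Z ⊥ V | ∅.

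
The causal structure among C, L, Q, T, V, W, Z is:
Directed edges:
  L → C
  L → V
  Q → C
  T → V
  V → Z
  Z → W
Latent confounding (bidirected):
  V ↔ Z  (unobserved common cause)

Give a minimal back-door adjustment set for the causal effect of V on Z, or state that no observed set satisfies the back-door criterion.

desc(V)\{V}={W,Z}; candidates ⊆ {C,L,Q,T}.
V↔Z: latent back-door arc(s) into V.
size 0: {}; under {} V still reaches {C,L,T,W,Z} ∋ Z.
size 1: {C}, {L}, {Q} …(+1); under {C} V still reaches {L,Q,T,W,Z} ∋ Z.
size 2: {C,L}, {C,Q}, {C,T} …(+3); under {C,L} V still reaches {T,W,Z} ∋ Z.
V↔Z cannot be blocked by any observed set — no back-door set.

V→Z: no observed back-door set.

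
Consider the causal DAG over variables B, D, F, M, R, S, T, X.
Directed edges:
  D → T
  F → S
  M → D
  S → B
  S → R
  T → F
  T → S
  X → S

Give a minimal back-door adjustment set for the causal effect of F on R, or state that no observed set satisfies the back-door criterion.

F→R: minimal back-door set {T}.

desc(F)\{F}={B,R,S}; candidates ⊆ {D,M,T,X}.
size 0: {}; under {} F still reaches {B,D,M,R,S,T} ∋ R.
{T}: F⊥R given {T} in G with F→· removed — back-door holds.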